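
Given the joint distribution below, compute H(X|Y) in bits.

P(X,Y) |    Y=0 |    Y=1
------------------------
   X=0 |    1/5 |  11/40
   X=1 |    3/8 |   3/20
0.9340 bits

Using the chain rule: H(X|Y) = H(X,Y) - H(Y)

First, compute H(X,Y) = 1.9178 bits

Marginal P(Y) = (23/40, 17/40)
H(Y) = 0.9837 bits

H(X|Y) = H(X,Y) - H(Y) = 1.9178 - 0.9837 = 0.9340 bits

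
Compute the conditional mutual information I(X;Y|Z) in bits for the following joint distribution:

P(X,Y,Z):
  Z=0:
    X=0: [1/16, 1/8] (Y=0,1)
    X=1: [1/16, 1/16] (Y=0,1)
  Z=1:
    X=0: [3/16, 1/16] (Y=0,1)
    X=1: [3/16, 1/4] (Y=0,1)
0.0558 bits

Conditional mutual information: I(X;Y|Z) = H(X|Z) + H(Y|Z) - H(X,Y|Z)

H(Z) = 0.8960
H(X,Z) = 1.8496 → H(X|Z) = 0.9536
H(Y,Z) = 1.8829 → H(Y|Z) = 0.9868
H(X,Y,Z) = 2.7806 → H(X,Y|Z) = 1.8846

I(X;Y|Z) = 0.9536 + 0.9868 - 1.8846 = 0.0558 bits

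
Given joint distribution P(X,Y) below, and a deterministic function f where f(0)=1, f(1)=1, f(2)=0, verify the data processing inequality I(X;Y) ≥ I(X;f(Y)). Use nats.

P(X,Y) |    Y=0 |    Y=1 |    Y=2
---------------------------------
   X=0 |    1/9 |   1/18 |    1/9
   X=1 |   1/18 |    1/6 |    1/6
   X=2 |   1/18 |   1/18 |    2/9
I(X;Y) = 0.0639, I(X;f(Y)) = 0.0285, inequality holds: 0.0639 ≥ 0.0285

Data Processing Inequality: For any Markov chain X → Y → Z, we have I(X;Y) ≥ I(X;Z).

Here Z = f(Y) is a deterministic function of Y, forming X → Y → Z.

Original I(X;Y) = 0.0639 nats

After applying f:
P(X,Z) where Z=f(Y):
- P(X,Z=0) = P(X,Y=2)
- P(X,Z=1) = P(X,Y=0) + P(X,Y=1)

I(X;Z) = I(X;f(Y)) = 0.0285 nats

Verification: 0.0639 ≥ 0.0285 ✓

Information cannot be created by processing; the function f can only lose information about X.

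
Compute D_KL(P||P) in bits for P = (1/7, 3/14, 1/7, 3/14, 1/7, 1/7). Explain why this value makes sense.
0.0000 bits

KL divergence satisfies the Gibbs inequality: D_KL(P||Q) ≥ 0 for all distributions P, Q.

D_KL(P||Q) = Σ p(x) log(p(x)/q(x))
Each term is p(x) × log_2(p(x)/p(x)) = p(x) × log_2(1) = 0, so the sum is 0.
D_KL(P||Q) = 0.0000 bits

When P = Q, the KL divergence is exactly 0, as there is no 'divergence' between identical distributions.

This non-negativity is a fundamental property: relative entropy cannot be negative because it measures how different Q is from P.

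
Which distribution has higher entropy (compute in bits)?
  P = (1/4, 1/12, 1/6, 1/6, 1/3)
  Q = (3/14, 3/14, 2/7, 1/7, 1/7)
Q

Computing entropies in bits:
H(P) = 2.1887
H(Q) = 2.2709

Distribution Q has higher entropy.

Intuition: The distribution closer to uniform (more spread out) has higher entropy.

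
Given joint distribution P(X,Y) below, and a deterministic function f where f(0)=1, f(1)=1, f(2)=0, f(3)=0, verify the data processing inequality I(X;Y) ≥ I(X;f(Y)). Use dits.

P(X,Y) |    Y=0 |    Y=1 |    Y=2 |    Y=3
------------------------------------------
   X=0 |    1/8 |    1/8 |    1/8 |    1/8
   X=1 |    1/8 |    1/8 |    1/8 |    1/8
I(X;Y) = 0.0000, I(X;f(Y)) = 0.0000, inequality holds: 0.0000 ≥ 0.0000

Data Processing Inequality: For any Markov chain X → Y → Z, we have I(X;Y) ≥ I(X;Z).

Here Z = f(Y) is a deterministic function of Y, forming X → Y → Z.

Original I(X;Y) = 0.0000 dits

After applying f:
P(X,Z) where Z=f(Y):
- P(X,Z=0) = P(X,Y=2) + P(X,Y=3)
- P(X,Z=1) = P(X,Y=0) + P(X,Y=1)

I(X;Z) = I(X;f(Y)) = 0.0000 dits

Verification: 0.0000 ≥ 0.0000 ✓

Information cannot be created by processing; the function f can only lose information about X.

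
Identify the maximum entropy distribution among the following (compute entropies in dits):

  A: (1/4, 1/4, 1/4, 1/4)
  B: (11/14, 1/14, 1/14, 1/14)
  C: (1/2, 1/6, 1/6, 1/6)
A

For a discrete distribution over n outcomes, entropy is maximized by the uniform distribution.

Computing entropies:
H(A) = 0.6021 dits
H(B) = 0.3279 dits
H(C) = 0.5396 dits

The uniform distribution (where all probabilities equal 1/4) achieves the maximum entropy of log_10(4) = 0.6021 dits.

Distribution A has the highest entropy.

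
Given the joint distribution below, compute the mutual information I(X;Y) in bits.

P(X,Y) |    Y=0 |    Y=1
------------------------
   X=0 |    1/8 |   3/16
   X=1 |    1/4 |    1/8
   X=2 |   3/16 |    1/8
0.0375 bits

Mutual information: I(X;Y) = H(X) + H(Y) - H(X,Y)

Marginals:
P(X) = (5/16, 3/8, 5/16), H(X) = 1.5794 bits
P(Y) = (9/16, 7/16), H(Y) = 0.9887 bits

Joint entropy: H(X,Y) = 2.5306 bits

I(X;Y) = 1.5794 + 0.9887 - 2.5306 = 0.0375 bits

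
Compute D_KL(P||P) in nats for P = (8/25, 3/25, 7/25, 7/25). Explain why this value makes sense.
0.0000 nats

KL divergence satisfies the Gibbs inequality: D_KL(P||Q) ≥ 0 for all distributions P, Q.

D_KL(P||Q) = Σ p(x) log(p(x)/q(x))
Each term is p(x) × log_e(p(x)/p(x)) = p(x) × log_e(1) = 0, so the sum is 0.
D_KL(P||Q) = 0.0000 nats

When P = Q, the KL divergence is exactly 0, as there is no 'divergence' between identical distributions.

This non-negativity is a fundamental property: relative entropy cannot be negative because it measures how different Q is from P.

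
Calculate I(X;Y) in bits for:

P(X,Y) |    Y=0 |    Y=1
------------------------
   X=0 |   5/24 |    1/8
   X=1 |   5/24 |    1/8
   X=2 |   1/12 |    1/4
0.0933 bits

Mutual information: I(X;Y) = H(X) + H(Y) - H(X,Y)

Marginals:
P(X) = (1/3, 1/3, 1/3), H(X) = 1.5850 bits
P(Y) = (1/2, 1/2), H(Y) = 1.0000 bits

Joint entropy: H(X,Y) = 2.4917 bits

I(X;Y) = 1.5850 + 1.0000 - 2.4917 = 0.0933 bits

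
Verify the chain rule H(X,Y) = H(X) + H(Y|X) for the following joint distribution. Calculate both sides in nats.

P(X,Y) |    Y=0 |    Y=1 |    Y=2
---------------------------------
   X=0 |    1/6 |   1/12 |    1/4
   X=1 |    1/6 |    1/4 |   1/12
H(X,Y) = 1.7046, H(X) = 0.6931, H(Y|X) = 1.0114 (all in nats)

Chain rule: H(X,Y) = H(X) + H(Y|X)

Left side — joint entropy directly:
H(X,Y) = -Σ p(x,y) log p(x,y) = 1.7046 nats

Right side — compute H(Y|X) from the conditional distributions:
P(X) = (1/2, 1/2), so H(X) = 0.6931 nats
H(Y|X) = Σ_x P(X=x) · H(Y|X=x):
  P(Y|X=0) = (1/3, 1/6, 1/2), H(Y|X=0) = 1.0114, weight P(X=0) = 1/2
  P(Y|X=1) = (1/3, 1/2, 1/6), H(Y|X=1) = 1.0114, weight P(X=1) = 1/2
H(Y|X) = 1.0114 nats

H(X) + H(Y|X) = 0.6931 + 1.0114 = 1.7046 nats

Both sides equal 1.7046 nats. ✓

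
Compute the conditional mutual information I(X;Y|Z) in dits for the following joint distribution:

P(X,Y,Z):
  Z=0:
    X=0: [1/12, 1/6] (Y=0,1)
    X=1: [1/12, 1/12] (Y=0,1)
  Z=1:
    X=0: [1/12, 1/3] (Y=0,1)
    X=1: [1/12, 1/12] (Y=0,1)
0.0133 dits

Conditional mutual information: I(X;Y|Z) = H(X|Z) + H(Y|Z) - H(X,Y|Z)

H(Z) = 0.2950
H(X,Z) = 0.5683 → H(X|Z) = 0.2734
H(Y,Z) = 0.5683 → H(Y|Z) = 0.2734
H(X,Y,Z) = 0.8283 → H(X,Y|Z) = 0.5334

I(X;Y|Z) = 0.2734 + 0.2734 - 0.5334 = 0.0133 dits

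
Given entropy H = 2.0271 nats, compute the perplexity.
7.5920

Perplexity is e^H (or exp(H) for natural log).

H = 2.0271 nats
Perplexity = e^2.0271 = 7.5920

Interpretation: The model's uncertainty is equivalent to choosing uniformly among 7.6 options.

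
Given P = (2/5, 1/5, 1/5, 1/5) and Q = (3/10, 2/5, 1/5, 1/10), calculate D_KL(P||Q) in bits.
0.1660 bits

KL divergence: D_KL(P||Q) = Σ p(x) log(p(x)/q(x))

Computing term by term:
  x=0: 2/5 × log_2[(2/5)/(3/10)] = 2/5 × 0.4150 = 0.1660
  x=1: 1/5 × log_2[(1/5)/(2/5)] = 1/5 × -1.0000 = -0.2000
  x=2: 1/5 × log_2[(1/5)/(1/5)] = 1/5 × 0.0000 = 0.0000
  x=3: 1/5 × log_2[(1/5)/(1/10)] = 1/5 × 1.0000 = 0.2000

D_KL(P||Q) = 0.1660 bits

Note: KL divergence is always non-negative and equals 0 iff P = Q.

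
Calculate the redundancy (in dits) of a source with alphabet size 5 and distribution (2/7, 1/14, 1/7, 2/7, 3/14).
0.0421 dits

Redundancy measures how far a source is from maximum entropy:
R = H_max - H(X)

Maximum entropy for 5 symbols: H_max = log_10(5) = 0.6990 dits
Actual entropy: H(X) = 0.6568 dits
Redundancy: R = 0.6990 - 0.6568 = 0.0421 dits

This redundancy represents potential for compression: the source could be compressed by 0.0421 dits per symbol.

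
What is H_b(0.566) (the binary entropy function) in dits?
0.2972 dits

The binary entropy function is:
H(p) = -p log(p) - (1-p) log(1-p)

H(0.566) = -0.566 × log_10(0.566) - 0.434 × log_10(0.434)
H(0.566) = 0.2972 dits

Note: Binary entropy is maximized at p=0.5 (H=1 bit) and minimized at p=0 or p=1 (H=0).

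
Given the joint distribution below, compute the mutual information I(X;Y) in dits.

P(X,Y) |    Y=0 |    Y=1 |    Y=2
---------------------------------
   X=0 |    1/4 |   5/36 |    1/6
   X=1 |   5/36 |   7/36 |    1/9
0.0088 dits

Mutual information: I(X;Y) = H(X) + H(Y) - H(X,Y)

Marginals:
P(X) = (5/9, 4/9), H(X) = 0.2983 dits
P(Y) = (7/18, 1/3, 5/18), H(Y) = 0.4731 dits

Joint entropy: H(X,Y) = 0.7627 dits

I(X;Y) = 0.2983 + 0.4731 - 0.7627 = 0.0088 dits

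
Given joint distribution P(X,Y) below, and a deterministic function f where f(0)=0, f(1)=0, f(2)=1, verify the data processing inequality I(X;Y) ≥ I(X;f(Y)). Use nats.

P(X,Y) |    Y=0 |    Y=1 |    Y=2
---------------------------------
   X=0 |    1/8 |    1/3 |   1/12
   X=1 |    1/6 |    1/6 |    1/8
I(X;Y) = 0.0320, I(X;f(Y)) = 0.0106, inequality holds: 0.0320 ≥ 0.0106

Data Processing Inequality: For any Markov chain X → Y → Z, we have I(X;Y) ≥ I(X;Z).

Here Z = f(Y) is a deterministic function of Y, forming X → Y → Z.

Original I(X;Y) = 0.0320 nats

After applying f:
P(X,Z) where Z=f(Y):
- P(X,Z=0) = P(X,Y=0) + P(X,Y=1)
- P(X,Z=1) = P(X,Y=2)

I(X;Z) = I(X;f(Y)) = 0.0106 nats

Verification: 0.0320 ≥ 0.0106 ✓

Information cannot be created by processing; the function f can only lose information about X.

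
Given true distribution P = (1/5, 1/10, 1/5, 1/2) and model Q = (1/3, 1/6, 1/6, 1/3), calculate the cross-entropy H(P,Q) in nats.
1.3066 nats

Cross-entropy: H(P,Q) = -Σ p(x) log q(x)

Alternatively: H(P,Q) = H(P) + D_KL(P||Q)
H(P) = 1.2206 nats
D_KL(P||Q) = 0.0859 nats

H(P,Q) = 1.2206 + 0.0859 = 1.3066 nats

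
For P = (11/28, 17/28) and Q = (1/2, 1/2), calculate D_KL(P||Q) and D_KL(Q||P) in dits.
D_KL(P||Q) = 0.0100, D_KL(Q||P) = 0.0102

KL divergence is not symmetric: D_KL(P||Q) ≠ D_KL(Q||P) in general.

D_KL(P||Q) = 0.0100 dits
D_KL(Q||P) = 0.0102 dits

No, they are not equal!

This asymmetry is why KL divergence is not a true distance metric.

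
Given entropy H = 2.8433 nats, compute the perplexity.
17.1723

Perplexity is e^H (or exp(H) for natural log).

H = 2.8433 nats
Perplexity = e^2.8433 = 17.1723

Interpretation: The model's uncertainty is equivalent to choosing uniformly among 17.2 options.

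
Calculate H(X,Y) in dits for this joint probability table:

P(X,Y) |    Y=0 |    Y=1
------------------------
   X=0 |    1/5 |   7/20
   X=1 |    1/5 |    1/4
0.5897 dits

Joint entropy is H(X,Y) = -Σ_{x,y} p(x,y) log p(x,y).

Summing over all non-zero entries:
H(X,Y) = -[1/5·log_10(1/5) + 7/20·log_10(7/20) + 1/5·log_10(1/5) + 1/4·log_10(1/4)]
H(X,Y) = 0.5897 dits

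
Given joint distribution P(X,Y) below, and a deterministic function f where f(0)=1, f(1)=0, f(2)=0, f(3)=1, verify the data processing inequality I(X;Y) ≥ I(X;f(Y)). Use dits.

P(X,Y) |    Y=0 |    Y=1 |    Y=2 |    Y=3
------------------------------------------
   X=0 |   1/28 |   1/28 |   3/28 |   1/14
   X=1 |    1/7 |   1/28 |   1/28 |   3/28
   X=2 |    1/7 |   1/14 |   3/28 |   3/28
I(X;Y) = 0.0241, I(X;f(Y)) = 0.0165, inequality holds: 0.0241 ≥ 0.0165

Data Processing Inequality: For any Markov chain X → Y → Z, we have I(X;Y) ≥ I(X;Z).

Here Z = f(Y) is a deterministic function of Y, forming X → Y → Z.

Original I(X;Y) = 0.0241 dits

After applying f:
P(X,Z) where Z=f(Y):
- P(X,Z=0) = P(X,Y=1) + P(X,Y=2)
- P(X,Z=1) = P(X,Y=0) + P(X,Y=3)

I(X;Z) = I(X;f(Y)) = 0.0165 dits

Verification: 0.0241 ≥ 0.0165 ✓

Information cannot be created by processing; the function f can only lose information about X.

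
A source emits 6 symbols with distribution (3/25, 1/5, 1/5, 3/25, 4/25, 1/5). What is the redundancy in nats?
0.0240 nats

Redundancy measures how far a source is from maximum entropy:
R = H_max - H(X)

Maximum entropy for 6 symbols: H_max = log_e(6) = 1.7918 nats
Actual entropy: H(X) = 1.7677 nats
Redundancy: R = 1.7918 - 1.7677 = 0.0240 nats

This redundancy represents potential for compression: the source could be compressed by 0.0240 nats per symbol.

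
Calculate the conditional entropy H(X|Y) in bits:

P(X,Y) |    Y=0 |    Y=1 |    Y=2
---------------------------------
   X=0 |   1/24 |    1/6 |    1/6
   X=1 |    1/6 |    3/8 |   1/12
0.8623 bits

Using the chain rule: H(X|Y) = H(X,Y) - H(Y)

First, compute H(X,Y) = 2.3129 bits

Marginal P(Y) = (5/24, 13/24, 1/4)
H(Y) = 1.4506 bits

H(X|Y) = H(X,Y) - H(Y) = 2.3129 - 1.4506 = 0.8623 bits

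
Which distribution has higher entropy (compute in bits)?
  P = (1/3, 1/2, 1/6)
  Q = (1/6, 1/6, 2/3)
P

Computing entropies in bits:
H(P) = 1.4591
H(Q) = 1.2516

Distribution P has higher entropy.

Intuition: The distribution closer to uniform (more spread out) has higher entropy.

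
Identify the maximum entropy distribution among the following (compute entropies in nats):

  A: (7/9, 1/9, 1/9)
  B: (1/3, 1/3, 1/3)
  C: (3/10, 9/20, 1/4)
B

For a discrete distribution over n outcomes, entropy is maximized by the uniform distribution.

Computing entropies:
H(A) = 0.6837 nats
H(B) = 1.0986 nats
H(C) = 1.0671 nats

The uniform distribution (where all probabilities equal 1/3) achieves the maximum entropy of log_e(3) = 1.0986 nats.

Distribution B has the highest entropy.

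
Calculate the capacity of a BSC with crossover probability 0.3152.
0.1009 bits

For a binary symmetric channel (BSC) with error probability p:
Capacity C = 1 - H(p) bits per symbol

where H(p) = -p log₂(p) - (1-p) log₂(1-p) is the binary entropy function.

H(0.3152) = 0.8991 bits
C = 1 - 0.8991 = 0.1009 bits per symbol

This means we can reliably transmit up to 0.1009 bits of information per channel use.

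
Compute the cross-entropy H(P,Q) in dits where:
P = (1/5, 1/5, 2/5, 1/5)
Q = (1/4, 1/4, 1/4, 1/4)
0.6021 dits

Cross-entropy: H(P,Q) = -Σ p(x) log q(x)

Alternatively: H(P,Q) = H(P) + D_KL(P||Q)
H(P) = 0.5786 dits
D_KL(P||Q) = 0.0235 dits

H(P,Q) = 0.5786 + 0.0235 = 0.6021 dits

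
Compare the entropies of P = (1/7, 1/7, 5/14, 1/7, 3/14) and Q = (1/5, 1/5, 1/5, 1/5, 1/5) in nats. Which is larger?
Q

Computing entropies in nats:
H(P) = 1.5318
H(Q) = 1.6094

Distribution Q has higher entropy.

Intuition: The distribution closer to uniform (more spread out) has higher entropy.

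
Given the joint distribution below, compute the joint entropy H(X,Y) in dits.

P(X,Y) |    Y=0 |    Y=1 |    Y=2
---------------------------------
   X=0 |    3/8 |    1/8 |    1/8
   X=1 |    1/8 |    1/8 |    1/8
0.7242 dits

Joint entropy is H(X,Y) = -Σ_{x,y} p(x,y) log p(x,y).

Summing over all non-zero entries:
H(X,Y) = -[3/8·log_10(3/8) + 1/8·log_10(1/8) + 1/8·log_10(1/8) + 1/8·log_10(1/8) + 1/8·log_10(1/8) + 1/8·log_10(1/8)]
H(X,Y) = 0.7242 dits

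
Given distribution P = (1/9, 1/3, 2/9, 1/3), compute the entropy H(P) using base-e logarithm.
1.3108 nats

Shannon entropy is H(X) = -Σ p(x) log p(x).

For P = (1/9, 1/3, 2/9, 1/3):
H = -1/9 × log_e(1/9) -1/3 × log_e(1/3) -2/9 × log_e(2/9) -1/3 × log_e(1/3)
H = 1.3108 nats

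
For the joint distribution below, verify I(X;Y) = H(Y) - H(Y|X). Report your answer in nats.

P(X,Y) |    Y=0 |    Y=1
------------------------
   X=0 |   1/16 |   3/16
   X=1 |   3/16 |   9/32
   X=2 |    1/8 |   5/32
I(X;Y) = 0.0123 nats

Mutual information has multiple equivalent forms:
- I(X;Y) = H(X) - H(X|Y)
- I(X;Y) = H(Y) - H(Y|X)
- I(X;Y) = H(X) + H(Y) - H(X,Y)

Computing all quantities:
H(X) = 1.0585, H(Y) = 0.6616, H(X,Y) = 1.7078
H(X|Y) = 1.0462, H(Y|X) = 0.6493

Verification:
H(X) - H(X|Y) = 1.0585 - 1.0462 = 0.0123
H(Y) - H(Y|X) = 0.6616 - 0.6493 = 0.0123
H(X) + H(Y) - H(X,Y) = 1.0585 + 0.6616 - 1.7078 = 0.0123

All forms give I(X;Y) = 0.0123 nats. ✓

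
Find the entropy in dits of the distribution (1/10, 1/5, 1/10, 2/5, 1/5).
0.6388 dits

Shannon entropy is H(X) = -Σ p(x) log p(x).

For P = (1/10, 1/5, 1/10, 2/5, 1/5):
H = -1/10 × log_10(1/10) -1/5 × log_10(1/5) -1/10 × log_10(1/10) -2/5 × log_10(2/5) -1/5 × log_10(1/5)
H = 0.6388 dits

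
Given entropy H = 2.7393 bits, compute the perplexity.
6.6775

Perplexity is 2^H (or exp(H) for natural log).

H = 2.7393 bits
Perplexity = 2^2.7393 = 6.6775

Interpretation: The model's uncertainty is equivalent to choosing uniformly among 6.7 options.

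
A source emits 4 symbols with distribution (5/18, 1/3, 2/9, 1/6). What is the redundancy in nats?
0.0314 nats

Redundancy measures how far a source is from maximum entropy:
R = H_max - H(X)

Maximum entropy for 4 symbols: H_max = log_e(4) = 1.3863 nats
Actual entropy: H(X) = 1.3549 nats
Redundancy: R = 1.3863 - 1.3549 = 0.0314 nats

This redundancy represents potential for compression: the source could be compressed by 0.0314 nats per symbol.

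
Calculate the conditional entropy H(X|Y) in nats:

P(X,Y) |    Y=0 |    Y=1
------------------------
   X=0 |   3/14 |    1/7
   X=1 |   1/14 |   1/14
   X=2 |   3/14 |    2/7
0.9800 nats

Using the chain rule: H(X|Y) = H(X,Y) - H(Y)

First, compute H(X,Y) = 1.6731 nats

Marginal P(Y) = (1/2, 1/2)
H(Y) = 0.6931 nats

H(X|Y) = H(X,Y) - H(Y) = 1.6731 - 0.6931 = 0.9800 nats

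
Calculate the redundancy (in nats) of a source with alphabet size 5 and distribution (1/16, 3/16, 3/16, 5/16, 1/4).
0.0984 nats

Redundancy measures how far a source is from maximum entropy:
R = H_max - H(X)

Maximum entropy for 5 symbols: H_max = log_e(5) = 1.6094 nats
Actual entropy: H(X) = 1.5111 nats
Redundancy: R = 1.6094 - 1.5111 = 0.0984 nats

This redundancy represents potential for compression: the source could be compressed by 0.0984 nats per symbol.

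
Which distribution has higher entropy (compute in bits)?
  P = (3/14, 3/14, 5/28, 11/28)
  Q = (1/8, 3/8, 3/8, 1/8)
P

Computing entropies in bits:
H(P) = 1.9258
H(Q) = 1.8113

Distribution P has higher entropy.

Intuition: The distribution closer to uniform (more spread out) has higher entropy.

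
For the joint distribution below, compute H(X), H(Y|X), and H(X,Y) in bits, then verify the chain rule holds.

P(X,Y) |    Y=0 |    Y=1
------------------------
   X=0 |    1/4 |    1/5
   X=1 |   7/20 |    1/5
H(X,Y) = 1.9589, H(X) = 0.9928, H(Y|X) = 0.9661 (all in bits)

Chain rule: H(X,Y) = H(X) + H(Y|X)

Left side — joint entropy directly:
H(X,Y) = -Σ p(x,y) log p(x,y) = 1.9589 bits

Right side — compute H(Y|X) from the conditional distributions:
P(X) = (9/20, 11/20), so H(X) = 0.9928 bits
H(Y|X) = Σ_x P(X=x) · H(Y|X=x):
  P(Y|X=0) = (5/9, 4/9), H(Y|X=0) = 0.9911, weight P(X=0) = 9/20
  P(Y|X=1) = (7/11, 4/11), H(Y|X=1) = 0.9457, weight P(X=1) = 11/20
H(Y|X) = 0.9661 bits

H(X) + H(Y|X) = 0.9928 + 0.9661 = 1.9589 bits

Both sides equal 1.9589 bits. ✓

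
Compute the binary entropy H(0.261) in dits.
0.2493 dits

The binary entropy function is:
H(p) = -p log(p) - (1-p) log(1-p)

H(0.261) = -0.261 × log_10(0.261) - 0.739 × log_10(0.739)
H(0.261) = 0.2493 dits

Note: Binary entropy is maximized at p=0.5 (H=1 bit) and minimized at p=0 or p=1 (H=0).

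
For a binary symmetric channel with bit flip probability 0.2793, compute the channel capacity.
0.1455 bits

For a binary symmetric channel (BSC) with error probability p:
Capacity C = 1 - H(p) bits per symbol

where H(p) = -p log₂(p) - (1-p) log₂(1-p) is the binary entropy function.

H(0.2793) = 0.8545 bits
C = 1 - 0.8545 = 0.1455 bits per symbol

This means we can reliably transmit up to 0.1455 bits of information per channel use.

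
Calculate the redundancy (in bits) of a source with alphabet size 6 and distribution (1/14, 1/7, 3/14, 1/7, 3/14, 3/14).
0.0822 bits

Redundancy measures how far a source is from maximum entropy:
R = H_max - H(X)

Maximum entropy for 6 symbols: H_max = log_2(6) = 2.5850 bits
Actual entropy: H(X) = 2.5027 bits
Redundancy: R = 2.5850 - 2.5027 = 0.0822 bits

This redundancy represents potential for compression: the source could be compressed by 0.0822 bits per symbol.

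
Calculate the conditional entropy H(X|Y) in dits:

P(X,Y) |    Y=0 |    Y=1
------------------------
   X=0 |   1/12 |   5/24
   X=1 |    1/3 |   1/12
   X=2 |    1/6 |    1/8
0.4284 dits

Using the chain rule: H(X|Y) = H(X,Y) - H(Y)

First, compute H(X,Y) = 0.7234 dits

Marginal P(Y) = (7/12, 5/12)
H(Y) = 0.2950 dits

H(X|Y) = H(X,Y) - H(Y) = 0.7234 - 0.2950 = 0.4284 dits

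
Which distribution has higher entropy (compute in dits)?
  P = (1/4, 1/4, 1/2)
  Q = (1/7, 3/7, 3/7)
P

Computing entropies in dits:
H(P) = 0.4515
H(Q) = 0.4361

Distribution P has higher entropy.

Intuition: The distribution closer to uniform (more spread out) has higher entropy.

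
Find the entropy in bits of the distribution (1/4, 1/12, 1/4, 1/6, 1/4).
2.2296 bits

Shannon entropy is H(X) = -Σ p(x) log p(x).

For P = (1/4, 1/12, 1/4, 1/6, 1/4):
H = -1/4 × log_2(1/4) -1/12 × log_2(1/12) -1/4 × log_2(1/4) -1/6 × log_2(1/6) -1/4 × log_2(1/4)
H = 2.2296 bits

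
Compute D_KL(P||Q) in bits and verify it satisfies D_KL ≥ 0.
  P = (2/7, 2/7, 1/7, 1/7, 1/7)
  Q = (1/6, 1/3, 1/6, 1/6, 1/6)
0.0633 bits

KL divergence satisfies the Gibbs inequality: D_KL(P||Q) ≥ 0 for all distributions P, Q.

D_KL(P||Q) = Σ p(x) log(p(x)/q(x))
Term by term:
  x=0: 2/7 × log_2[(2/7)/(1/6)] = 0.2222
  x=1: 2/7 × log_2[(2/7)/(1/3)] = -0.0635
  x=2: 1/7 × log_2[(1/7)/(1/6)] = -0.0318
  x=3: 1/7 × log_2[(1/7)/(1/6)] = -0.0318
  x=4: 1/7 × log_2[(1/7)/(1/6)] = -0.0318
D_KL(P||Q) = 0.0633 bits

D_KL(P||Q) = 0.0633 ≥ 0 ✓

This non-negativity is a fundamental property: relative entropy cannot be negative because it measures how different Q is from P.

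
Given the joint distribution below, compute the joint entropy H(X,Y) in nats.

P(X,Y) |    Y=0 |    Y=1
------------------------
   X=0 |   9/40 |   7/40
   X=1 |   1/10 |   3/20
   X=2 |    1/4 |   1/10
1.7323 nats

Joint entropy is H(X,Y) = -Σ_{x,y} p(x,y) log p(x,y).

Summing over all non-zero entries:
H(X,Y) = -[9/40·log_e(9/40) + 7/40·log_e(7/40) + 1/10·log_e(1/10) + 3/20·log_e(3/20) + 1/4·log_e(1/4) + 1/10·log_e(1/10)]
H(X,Y) = 1.7323 nats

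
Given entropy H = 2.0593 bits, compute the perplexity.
4.1678

Perplexity is 2^H (or exp(H) for natural log).

H = 2.0593 bits
Perplexity = 2^2.0593 = 4.1678

Interpretation: The model's uncertainty is equivalent to choosing uniformly among 4.2 options.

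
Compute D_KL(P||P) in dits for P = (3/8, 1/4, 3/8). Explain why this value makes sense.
0.0000 dits

KL divergence satisfies the Gibbs inequality: D_KL(P||Q) ≥ 0 for all distributions P, Q.

D_KL(P||Q) = Σ p(x) log(p(x)/q(x))
Each term is p(x) × log_10(p(x)/p(x)) = p(x) × log_10(1) = 0, so the sum is 0.
D_KL(P||Q) = 0.0000 dits

When P = Q, the KL divergence is exactly 0, as there is no 'divergence' between identical distributions.

This non-negativity is a fundamental property: relative entropy cannot be negative because it measures how different Q is from P.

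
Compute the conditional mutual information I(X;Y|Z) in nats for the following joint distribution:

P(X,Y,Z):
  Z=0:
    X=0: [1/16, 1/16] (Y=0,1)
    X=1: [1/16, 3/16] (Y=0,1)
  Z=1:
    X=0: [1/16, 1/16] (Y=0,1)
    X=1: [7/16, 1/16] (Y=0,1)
0.0492 nats

Conditional mutual information: I(X;Y|Z) = H(X|Z) + H(Y|Z) - H(X,Y|Z)

H(Z) = 0.6616
H(X,Z) = 1.2130 → H(X|Z) = 0.5514
H(Y,Z) = 1.2130 → H(Y|Z) = 0.5514
H(X,Y,Z) = 1.7153 → H(X,Y|Z) = 1.0537

I(X;Y|Z) = 0.5514 + 0.5514 - 1.0537 = 0.0492 nats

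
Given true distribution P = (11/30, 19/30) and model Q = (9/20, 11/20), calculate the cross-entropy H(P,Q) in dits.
0.2916 dits

Cross-entropy: H(P,Q) = -Σ p(x) log q(x)

Alternatively: H(P,Q) = H(P) + D_KL(P||Q)
H(P) = 0.2854 dits
D_KL(P||Q) = 0.0062 dits

H(P,Q) = 0.2854 + 0.0062 = 0.2916 dits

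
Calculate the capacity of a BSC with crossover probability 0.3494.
0.0665 bits

For a binary symmetric channel (BSC) with error probability p:
Capacity C = 1 - H(p) bits per symbol

where H(p) = -p log₂(p) - (1-p) log₂(1-p) is the binary entropy function.

H(0.3494) = 0.9335 bits
C = 1 - 0.9335 = 0.0665 bits per symbol

This means we can reliably transmit up to 0.0665 bits of information per channel use.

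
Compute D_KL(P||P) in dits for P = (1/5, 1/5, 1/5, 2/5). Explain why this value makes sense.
0.0000 dits

KL divergence satisfies the Gibbs inequality: D_KL(P||Q) ≥ 0 for all distributions P, Q.

D_KL(P||Q) = Σ p(x) log(p(x)/q(x))
Each term is p(x) × log_10(p(x)/p(x)) = p(x) × log_10(1) = 0, so the sum is 0.
D_KL(P||Q) = 0.0000 dits

When P = Q, the KL divergence is exactly 0, as there is no 'divergence' between identical distributions.

This non-negativity is a fundamental property: relative entropy cannot be negative because it measures how different Q is from P.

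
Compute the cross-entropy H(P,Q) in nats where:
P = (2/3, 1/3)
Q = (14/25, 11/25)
0.6602 nats

Cross-entropy: H(P,Q) = -Σ p(x) log q(x)

Alternatively: H(P,Q) = H(P) + D_KL(P||Q)
H(P) = 0.6365 nats
D_KL(P||Q) = 0.0237 nats

H(P,Q) = 0.6365 + 0.0237 = 0.6602 nats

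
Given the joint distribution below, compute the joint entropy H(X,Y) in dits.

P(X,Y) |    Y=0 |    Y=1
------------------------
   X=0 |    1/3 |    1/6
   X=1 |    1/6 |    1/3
0.5775 dits

Joint entropy is H(X,Y) = -Σ_{x,y} p(x,y) log p(x,y).

Summing over all non-zero entries:
H(X,Y) = -[1/3·log_10(1/3) + 1/6·log_10(1/6) + 1/6·log_10(1/6) + 1/3·log_10(1/3)]
H(X,Y) = 0.5775 dits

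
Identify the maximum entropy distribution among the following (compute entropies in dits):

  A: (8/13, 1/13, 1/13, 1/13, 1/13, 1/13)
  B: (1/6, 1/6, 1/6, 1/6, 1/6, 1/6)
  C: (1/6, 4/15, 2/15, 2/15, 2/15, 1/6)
B

For a discrete distribution over n outcomes, entropy is maximized by the uniform distribution.

Computing entropies:
H(A) = 0.5582 dits
H(B) = 0.7782 dits
H(C) = 0.7625 dits

The uniform distribution (where all probabilities equal 1/6) achieves the maximum entropy of log_10(6) = 0.7782 dits.

Distribution B has the highest entropy.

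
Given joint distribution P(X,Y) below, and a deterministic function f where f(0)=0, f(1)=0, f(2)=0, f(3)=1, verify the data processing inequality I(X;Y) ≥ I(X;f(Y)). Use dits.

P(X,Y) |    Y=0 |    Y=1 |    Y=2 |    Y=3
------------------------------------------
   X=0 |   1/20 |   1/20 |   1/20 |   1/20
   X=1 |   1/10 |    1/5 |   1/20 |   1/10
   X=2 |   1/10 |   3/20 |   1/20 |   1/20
I(X;Y) = 0.0098, I(X;f(Y)) = 0.0026, inequality holds: 0.0098 ≥ 0.0026

Data Processing Inequality: For any Markov chain X → Y → Z, we have I(X;Y) ≥ I(X;Z).

Here Z = f(Y) is a deterministic function of Y, forming X → Y → Z.

Original I(X;Y) = 0.0098 dits

After applying f:
P(X,Z) where Z=f(Y):
- P(X,Z=0) = P(X,Y=0) + P(X,Y=1) + P(X,Y=2)
- P(X,Z=1) = P(X,Y=3)

I(X;Z) = I(X;f(Y)) = 0.0026 dits

Verification: 0.0098 ≥ 0.0026 ✓

Information cannot be created by processing; the function f can only lose information about X.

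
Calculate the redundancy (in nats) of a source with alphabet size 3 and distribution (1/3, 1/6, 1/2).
0.0872 nats

Redundancy measures how far a source is from maximum entropy:
R = H_max - H(X)

Maximum entropy for 3 symbols: H_max = log_e(3) = 1.0986 nats
Actual entropy: H(X) = 1.0114 nats
Redundancy: R = 1.0986 - 1.0114 = 0.0872 nats

This redundancy represents potential for compression: the source could be compressed by 0.0872 nats per symbol.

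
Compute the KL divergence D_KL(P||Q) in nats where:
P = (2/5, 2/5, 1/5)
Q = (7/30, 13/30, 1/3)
0.0814 nats

KL divergence: D_KL(P||Q) = Σ p(x) log(p(x)/q(x))

Computing term by term:
  x=0: 2/5 × log_e[(2/5)/(7/30)] = 2/5 × 0.5390 = 0.2156
  x=1: 2/5 × log_e[(2/5)/(13/30)] = 2/5 × -0.0800 = -0.0320
  x=2: 1/5 × log_e[(1/5)/(1/3)] = 1/5 × -0.5108 = -0.1022

D_KL(P||Q) = 0.0814 nats

Note: KL divergence is always non-negative and equals 0 iff P = Q.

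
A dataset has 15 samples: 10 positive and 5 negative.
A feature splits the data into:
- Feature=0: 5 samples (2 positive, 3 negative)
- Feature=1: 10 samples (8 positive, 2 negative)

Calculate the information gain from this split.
0.1134 bits

Information Gain = H(Y) - H(Y|Feature)

Before split:
P(positive) = 10/15 = 0.6667
H(Y) = 0.9183 bits

After split:
Feature=0: H = 0.9710 bits (weight = 5/15)
Feature=1: H = 0.7219 bits (weight = 10/15)
H(Y|Feature) = (5/15)×0.9710 + (10/15)×0.7219 = 0.8049 bits

Information Gain = 0.9183 - 0.8049 = 0.1134 bits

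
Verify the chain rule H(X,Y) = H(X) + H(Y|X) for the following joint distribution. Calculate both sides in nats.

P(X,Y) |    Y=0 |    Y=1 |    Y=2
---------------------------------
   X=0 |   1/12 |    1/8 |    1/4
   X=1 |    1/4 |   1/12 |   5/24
H(X,Y) = 1.6940, H(X) = 0.6897, H(Y|X) = 1.0044 (all in nats)

Chain rule: H(X,Y) = H(X) + H(Y|X)

Left side — joint entropy directly:
H(X,Y) = -Σ p(x,y) log p(x,y) = 1.6940 nats

Right side — compute H(Y|X) from the conditional distributions:
P(X) = (11/24, 13/24), so H(X) = 0.6897 nats
H(Y|X) = Σ_x P(X=x) · H(Y|X=x):
  P(Y|X=0) = (2/11, 3/11, 6/11), H(Y|X=0) = 0.9949, weight P(X=0) = 11/24
  P(Y|X=1) = (6/13, 2/13, 5/13), H(Y|X=1) = 1.0123, weight P(X=1) = 13/24
H(Y|X) = 1.0044 nats

H(X) + H(Y|X) = 0.6897 + 1.0044 = 1.6940 nats

Both sides equal 1.6940 nats. ✓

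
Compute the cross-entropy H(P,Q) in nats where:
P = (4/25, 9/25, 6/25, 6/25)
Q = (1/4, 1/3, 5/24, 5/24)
1.3702 nats

Cross-entropy: H(P,Q) = -Σ p(x) log q(x)

Alternatively: H(P,Q) = H(P) + D_KL(P||Q)
H(P) = 1.3460 nats
D_KL(P||Q) = 0.0242 nats

H(P,Q) = 1.3460 + 0.0242 = 1.3702 nats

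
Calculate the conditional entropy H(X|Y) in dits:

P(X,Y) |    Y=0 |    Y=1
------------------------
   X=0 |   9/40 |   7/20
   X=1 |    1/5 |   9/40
0.2948 dits

Using the chain rule: H(X|Y) = H(X,Y) - H(Y)

First, compute H(X,Y) = 0.5909 dits

Marginal P(Y) = (17/40, 23/40)
H(Y) = 0.2961 dits

H(X|Y) = H(X,Y) - H(Y) = 0.5909 - 0.2961 = 0.2948 dits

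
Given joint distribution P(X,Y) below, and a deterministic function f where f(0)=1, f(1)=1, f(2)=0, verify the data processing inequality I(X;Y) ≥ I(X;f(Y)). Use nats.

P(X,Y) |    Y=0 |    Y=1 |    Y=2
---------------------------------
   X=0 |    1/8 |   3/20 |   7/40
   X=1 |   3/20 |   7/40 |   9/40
I(X;Y) = 0.0002, I(X;f(Y)) = 0.0002, inequality holds: 0.0002 ≥ 0.0002

Data Processing Inequality: For any Markov chain X → Y → Z, we have I(X;Y) ≥ I(X;Z).

Here Z = f(Y) is a deterministic function of Y, forming X → Y → Z.

Original I(X;Y) = 0.0002 nats

After applying f:
P(X,Z) where Z=f(Y):
- P(X,Z=0) = P(X,Y=2)
- P(X,Z=1) = P(X,Y=0) + P(X,Y=1)

I(X;Z) = I(X;f(Y)) = 0.0002 nats

Verification: 0.0002 ≥ 0.0002 ✓

Information cannot be created by processing; the function f can only lose information about X.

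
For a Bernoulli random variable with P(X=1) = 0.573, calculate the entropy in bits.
0.9846 bits

The binary entropy function is:
H(p) = -p log(p) - (1-p) log(1-p)

H(0.573) = -0.573 × log_2(0.573) - 0.427 × log_2(0.427)
H(0.573) = 0.9846 bits

Note: Binary entropy is maximized at p=0.5 (H=1 bit) and minimized at p=0 or p=1 (H=0).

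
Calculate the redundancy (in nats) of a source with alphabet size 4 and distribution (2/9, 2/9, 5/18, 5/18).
0.0062 nats

Redundancy measures how far a source is from maximum entropy:
R = H_max - H(X)

Maximum entropy for 4 symbols: H_max = log_e(4) = 1.3863 nats
Actual entropy: H(X) = 1.3801 nats
Redundancy: R = 1.3863 - 1.3801 = 0.0062 nats

This redundancy represents potential for compression: the source could be compressed by 0.0062 nats per symbol.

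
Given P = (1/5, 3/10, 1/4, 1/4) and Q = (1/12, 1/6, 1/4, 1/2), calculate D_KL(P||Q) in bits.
0.2570 bits

KL divergence: D_KL(P||Q) = Σ p(x) log(p(x)/q(x))

Computing term by term:
  x=0: 1/5 × log_2[(1/5)/(1/12)] = 1/5 × 1.2630 = 0.2526
  x=1: 3/10 × log_2[(3/10)/(1/6)] = 3/10 × 0.8480 = 0.2544
  x=2: 1/4 × log_2[(1/4)/(1/4)] = 1/4 × 0.0000 = 0.0000
  x=3: 1/4 × log_2[(1/4)/(1/2)] = 1/4 × -1.0000 = -0.2500

D_KL(P||Q) = 0.2570 bits

Note: KL divergence is always non-negative and equals 0 iff P = Q.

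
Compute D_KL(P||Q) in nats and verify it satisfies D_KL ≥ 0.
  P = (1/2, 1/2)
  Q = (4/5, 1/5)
0.2231 nats

KL divergence satisfies the Gibbs inequality: D_KL(P||Q) ≥ 0 for all distributions P, Q.

D_KL(P||Q) = Σ p(x) log(p(x)/q(x))
Term by term:
  x=0: 1/2 × log_e[(1/2)/(4/5)] = -0.2350
  x=1: 1/2 × log_e[(1/2)/(1/5)] = 0.4581
D_KL(P||Q) = 0.2231 nats

D_KL(P||Q) = 0.2231 ≥ 0 ✓

This non-negativity is a fundamental property: relative entropy cannot be negative because it measures how different Q is from P.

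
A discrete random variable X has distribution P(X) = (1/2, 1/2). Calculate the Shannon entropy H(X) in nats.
0.6931 nats

Shannon entropy is H(X) = -Σ p(x) log p(x).

For P = (1/2, 1/2):
H = -1/2 × log_e(1/2) -1/2 × log_e(1/2)
H = 0.6931 nats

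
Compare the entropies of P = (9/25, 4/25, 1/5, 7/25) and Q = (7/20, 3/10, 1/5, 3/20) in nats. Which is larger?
P

Computing entropies in nats:
H(P) = 1.3393
H(Q) = 1.3351

Distribution P has higher entropy.

Intuition: The distribution closer to uniform (more spread out) has higher entropy.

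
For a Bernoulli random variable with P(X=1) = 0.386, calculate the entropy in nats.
0.6669 nats

The binary entropy function is:
H(p) = -p log(p) - (1-p) log(1-p)

H(0.386) = -0.386 × log_e(0.386) - 0.614 × log_e(0.614)
H(0.386) = 0.6669 nats

Note: Binary entropy is maximized at p=0.5 (H=1 bit) and minimized at p=0 or p=1 (H=0).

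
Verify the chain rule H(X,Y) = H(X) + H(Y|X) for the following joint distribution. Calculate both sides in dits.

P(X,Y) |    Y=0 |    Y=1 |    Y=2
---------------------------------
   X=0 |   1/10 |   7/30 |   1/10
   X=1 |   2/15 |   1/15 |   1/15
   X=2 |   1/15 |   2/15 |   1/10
H(X,Y) = 0.9160, H(X) = 0.4673, H(Y|X) = 0.4487 (all in dits)

Chain rule: H(X,Y) = H(X) + H(Y|X)

Left side — joint entropy directly:
H(X,Y) = -Σ p(x,y) log p(x,y) = 0.9160 dits

Right side — compute H(Y|X) from the conditional distributions:
P(X) = (13/30, 4/15, 3/10), so H(X) = 0.4673 dits
H(Y|X) = Σ_x P(X=x) · H(Y|X=x):
  P(Y|X=0) = (3/13, 7/13, 3/13), H(Y|X=0) = 0.4387, weight P(X=0) = 13/30
  P(Y|X=1) = (1/2, 1/4, 1/4), H(Y|X=1) = 0.4515, weight P(X=1) = 4/15
  P(Y|X=2) = (2/9, 4/9, 1/3), H(Y|X=2) = 0.4607, weight P(X=2) = 3/10
H(Y|X) = 0.4487 dits

H(X) + H(Y|X) = 0.4673 + 0.4487 = 0.9160 dits

Both sides equal 0.9160 dits. ✓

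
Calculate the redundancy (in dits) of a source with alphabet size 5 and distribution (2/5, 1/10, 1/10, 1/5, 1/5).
0.0602 dits

Redundancy measures how far a source is from maximum entropy:
R = H_max - H(X)

Maximum entropy for 5 symbols: H_max = log_10(5) = 0.6990 dits
Actual entropy: H(X) = 0.6388 dits
Redundancy: R = 0.6990 - 0.6388 = 0.0602 dits

This redundancy represents potential for compression: the source could be compressed by 0.0602 dits per symbol.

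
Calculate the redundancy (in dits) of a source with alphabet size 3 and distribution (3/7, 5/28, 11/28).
0.0264 dits

Redundancy measures how far a source is from maximum entropy:
R = H_max - H(X)

Maximum entropy for 3 symbols: H_max = log_10(3) = 0.4771 dits
Actual entropy: H(X) = 0.4507 dits
Redundancy: R = 0.4771 - 0.4507 = 0.0264 dits

This redundancy represents potential for compression: the source could be compressed by 0.0264 dits per symbol.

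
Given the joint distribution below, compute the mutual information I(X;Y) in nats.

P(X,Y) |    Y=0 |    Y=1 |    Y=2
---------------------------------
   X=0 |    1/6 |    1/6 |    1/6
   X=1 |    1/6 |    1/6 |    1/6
0.0000 nats

Mutual information: I(X;Y) = H(X) + H(Y) - H(X,Y)

Marginals:
P(X) = (1/2, 1/2), H(X) = 0.6931 nats
P(Y) = (1/3, 1/3, 1/3), H(Y) = 1.0986 nats

Joint entropy: H(X,Y) = 1.7918 nats

I(X;Y) = 0.6931 + 1.0986 - 1.7918 = 0.0000 nats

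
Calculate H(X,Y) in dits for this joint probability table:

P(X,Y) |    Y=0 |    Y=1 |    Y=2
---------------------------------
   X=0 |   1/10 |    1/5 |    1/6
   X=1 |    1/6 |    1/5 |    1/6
0.7687 dits

Joint entropy is H(X,Y) = -Σ_{x,y} p(x,y) log p(x,y).

Summing over all non-zero entries:
H(X,Y) = -[1/10·log_10(1/10) + 1/5·log_10(1/5) + 1/6·log_10(1/6) + 1/6·log_10(1/6) + 1/5·log_10(1/5) + 1/6·log_10(1/6)]
H(X,Y) = 0.7687 dits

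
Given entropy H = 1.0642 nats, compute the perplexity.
2.8985

Perplexity is e^H (or exp(H) for natural log).

H = 1.0642 nats
Perplexity = e^1.0642 = 2.8985

Interpretation: The model's uncertainty is equivalent to choosing uniformly among 2.9 options.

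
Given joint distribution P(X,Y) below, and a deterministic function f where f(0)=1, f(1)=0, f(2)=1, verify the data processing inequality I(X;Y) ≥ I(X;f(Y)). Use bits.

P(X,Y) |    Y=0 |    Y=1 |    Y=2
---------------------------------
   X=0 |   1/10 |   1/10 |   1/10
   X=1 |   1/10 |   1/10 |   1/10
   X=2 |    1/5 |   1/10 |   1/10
I(X;Y) = 0.0200, I(X;f(Y)) = 0.0058, inequality holds: 0.0200 ≥ 0.0058

Data Processing Inequality: For any Markov chain X → Y → Z, we have I(X;Y) ≥ I(X;Z).

Here Z = f(Y) is a deterministic function of Y, forming X → Y → Z.

Original I(X;Y) = 0.0200 bits

After applying f:
P(X,Z) where Z=f(Y):
- P(X,Z=0) = P(X,Y=1)
- P(X,Z=1) = P(X,Y=0) + P(X,Y=2)

I(X;Z) = I(X;f(Y)) = 0.0058 bits

Verification: 0.0200 ≥ 0.0058 ✓

Information cannot be created by processing; the function f can only lose information about X.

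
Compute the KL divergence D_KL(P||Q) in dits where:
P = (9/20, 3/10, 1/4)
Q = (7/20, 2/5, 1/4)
0.0116 dits

KL divergence: D_KL(P||Q) = Σ p(x) log(p(x)/q(x))

Computing term by term:
  x=0: 9/20 × log_10[(9/20)/(7/20)] = 9/20 × 0.1091 = 0.0491
  x=1: 3/10 × log_10[(3/10)/(2/5)] = 3/10 × -0.1249 = -0.0375
  x=2: 1/4 × log_10[(1/4)/(1/4)] = 1/4 × 0.0000 = 0.0000

D_KL(P||Q) = 0.0116 dits

Note: KL divergence is always non-negative and equals 0 iff P = Q.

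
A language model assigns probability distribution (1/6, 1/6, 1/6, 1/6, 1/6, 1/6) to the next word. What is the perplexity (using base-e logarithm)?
6.0000

Perplexity is e^H (or exp(H) for natural log).

First, H = -Σ p log p = 1.7918 nats
Perplexity = e^1.7918 = 6.0000

Interpretation: The model's uncertainty is equivalent to choosing uniformly among 6.0 options.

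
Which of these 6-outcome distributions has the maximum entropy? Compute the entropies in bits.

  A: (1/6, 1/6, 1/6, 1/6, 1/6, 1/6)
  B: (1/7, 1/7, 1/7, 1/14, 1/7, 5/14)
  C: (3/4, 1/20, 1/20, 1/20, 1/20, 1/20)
A

For a discrete distribution over n outcomes, entropy is maximized by the uniform distribution.

Computing entropies:
H(A) = 2.5850 bits
H(B) = 2.4067 bits
H(C) = 1.3918 bits

The uniform distribution (where all probabilities equal 1/6) achieves the maximum entropy of log_2(6) = 2.5850 bits.

Distribution A has the highest entropy.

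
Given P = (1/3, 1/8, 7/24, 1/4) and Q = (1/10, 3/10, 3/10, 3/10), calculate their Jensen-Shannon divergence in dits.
0.0230 dits

Jensen-Shannon divergence is:
JSD(P||Q) = 0.5 × D_KL(P||M) + 0.5 × D_KL(Q||M)
where M = 0.5 × (P + Q) is the mixture distribution.

M = 0.5 × (1/3, 1/8, 7/24, 1/4) + 0.5 × (1/10, 3/10, 3/10, 3/10) = (0.216667, 0.2125, 0.295833, 11/40)

D_KL(P||M) = 0.0214 dits
D_KL(Q||M) = 0.0245 dits

JSD(P||Q) = 0.5 × 0.0214 + 0.5 × 0.0245 = 0.0230 dits

Unlike KL divergence, JSD is symmetric and bounded: 0 ≤ JSD ≤ log(2).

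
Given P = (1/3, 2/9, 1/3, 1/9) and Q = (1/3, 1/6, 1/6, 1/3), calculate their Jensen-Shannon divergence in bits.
0.0652 bits

Jensen-Shannon divergence is:
JSD(P||Q) = 0.5 × D_KL(P||M) + 0.5 × D_KL(Q||M)
where M = 0.5 × (P + Q) is the mixture distribution.

M = 0.5 × (1/3, 2/9, 1/3, 1/9) + 0.5 × (1/3, 1/6, 1/6, 1/3) = (1/3, 7/36, 1/4, 2/9)

D_KL(P||M) = 0.0700 bits
D_KL(Q||M) = 0.0604 bits

JSD(P||Q) = 0.5 × 0.0700 + 0.5 × 0.0604 = 0.0652 bits

Unlike KL divergence, JSD is symmetric and bounded: 0 ≤ JSD ≤ log(2).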